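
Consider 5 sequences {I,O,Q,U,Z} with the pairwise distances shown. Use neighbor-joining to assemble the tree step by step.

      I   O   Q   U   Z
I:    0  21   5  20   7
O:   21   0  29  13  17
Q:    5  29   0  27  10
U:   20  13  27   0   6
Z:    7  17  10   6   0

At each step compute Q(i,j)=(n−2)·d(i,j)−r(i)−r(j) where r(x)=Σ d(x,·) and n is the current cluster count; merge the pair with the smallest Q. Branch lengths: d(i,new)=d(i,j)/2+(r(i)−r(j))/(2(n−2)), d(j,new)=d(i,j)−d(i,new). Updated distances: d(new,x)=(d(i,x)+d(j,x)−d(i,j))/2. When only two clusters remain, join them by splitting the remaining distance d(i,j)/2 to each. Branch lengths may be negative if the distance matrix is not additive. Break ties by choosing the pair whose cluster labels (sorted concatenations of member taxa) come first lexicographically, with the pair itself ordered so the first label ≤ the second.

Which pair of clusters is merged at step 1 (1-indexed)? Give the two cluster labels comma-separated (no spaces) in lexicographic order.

iteration 1: select I,Q (d=5, Q=-109); attach at lengths (-1/2, 11/2); label the merged cluster IQ
  updated: d(IQ,O)=45/2, d(IQ,U)=21, d(IQ,Z)=6
iteration 2: select IQ,Z (d=6, Q=-133/2); attach at lengths (65/8, -17/8); label the merged cluster IQZ
  updated: d(IQZ,O)=67/4, d(IQZ,U)=21/2
iteration 3: select IQZ,O (d=67/4, Q=-161/4); attach at lengths (57/8, 77/8); label the merged cluster IOQZ
  updated: d(IOQZ,U)=27/8
iteration 4: select IOQZ,U (d=27/8); attach at lengths (27/16, 27/16); label the merged cluster IOQUZ
final tree: ((((I:-1/2,Q:11/2):65/8,Z:-17/8):57/8,O:77/8):27/16,U:27/16)
total length: 249/8

I,Q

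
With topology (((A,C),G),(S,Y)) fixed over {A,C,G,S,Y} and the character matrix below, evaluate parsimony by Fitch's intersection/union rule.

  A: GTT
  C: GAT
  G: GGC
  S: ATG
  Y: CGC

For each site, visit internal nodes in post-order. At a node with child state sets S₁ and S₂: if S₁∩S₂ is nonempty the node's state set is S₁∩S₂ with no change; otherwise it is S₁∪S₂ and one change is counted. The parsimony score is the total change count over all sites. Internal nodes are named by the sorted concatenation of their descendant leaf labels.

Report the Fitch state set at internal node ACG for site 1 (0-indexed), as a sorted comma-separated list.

A,G,T

AC@0: {G} ∩ {G} = {G} (intersection, +0)
ACG@0: {G} ∩ {G} = {G} (intersection, +0)
SY@0: {A} ∪ {C} = {A,C} (union, +1)
ACGSY@0: {G} ∪ {A,C} = {A,C,G} (union, +1)
AC@1: {T} ∪ {A} = {A,T} (union, +1)
ACG@1: {A,T} ∪ {G} = {A,G,T} (union, +1)
SY@1: {T} ∪ {G} = {G,T} (union, +1)
ACGSY@1: {A,G,T} ∩ {G,T} = {G,T} (intersection, +0)
AC@2: {T} ∩ {T} = {T} (intersection, +0)
ACG@2: {T} ∪ {C} = {C,T} (union, +1)
SY@2: {G} ∪ {C} = {C,G} (union, +1)
ACGSY@2: {C,T} ∩ {C,G} = {C} (intersection, +0)
per-site changes: [2, 3, 2]; total = 7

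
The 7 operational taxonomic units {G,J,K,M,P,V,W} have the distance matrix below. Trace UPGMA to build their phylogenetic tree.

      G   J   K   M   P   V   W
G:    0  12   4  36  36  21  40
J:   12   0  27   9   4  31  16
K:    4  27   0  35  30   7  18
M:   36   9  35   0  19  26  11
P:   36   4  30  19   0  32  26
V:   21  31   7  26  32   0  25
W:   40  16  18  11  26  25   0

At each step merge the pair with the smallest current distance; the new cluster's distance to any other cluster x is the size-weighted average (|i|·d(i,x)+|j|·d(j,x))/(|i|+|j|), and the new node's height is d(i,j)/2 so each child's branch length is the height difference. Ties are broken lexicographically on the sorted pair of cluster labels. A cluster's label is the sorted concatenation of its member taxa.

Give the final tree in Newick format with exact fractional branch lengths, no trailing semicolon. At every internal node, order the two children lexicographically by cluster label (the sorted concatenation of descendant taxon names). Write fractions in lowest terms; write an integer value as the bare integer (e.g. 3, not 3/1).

step 1: merge (G,K) at d=4; branch lengths G→2, K→2; new cluster GK
  updated: d(GK,J)=39/2, d(GK,M)=71/2, d(GK,P)=33, d(GK,V)=14, d(GK,W)=29
step 2: merge (J,P) at d=4; branch lengths J→2, P→2; new cluster JP
  updated: d(GK,JP)=105/4, d(JP,M)=14, d(JP,V)=63/2, d(JP,W)=21
step 3: merge (M,W) at d=11; branch lengths M→11/2, W→11/2; new cluster MW
  updated: d(GK,MW)=129/4, d(JP,MW)=35/2, d(MW,V)=51/2
step 4: merge (GK,V) at d=14; branch lengths GK→5, V→7; new cluster GKV
  updated: d(GKV,JP)=28, d(GKV,MW)=30
step 5: merge (JP,MW) at d=35/2; branch lengths JP→27/4, MW→13/4; new cluster JMPW
  updated: d(GKV,JMPW)=29
step 6: merge (GKV,JMPW) at d=29; branch lengths GKV→15/2, JMPW→23/4; new cluster GJKMPVW
final tree: (((G:2,K:2):5,V:7):15/2,((J:2,P:2):27/4,(M:11/2,W:11/2):13/4):23/4)
total length: 217/4

(((G:2,K:2):5,V:7):15/2,((J:2,P:2):27/4,(M:11/2,W:11/2):13/4):23/4)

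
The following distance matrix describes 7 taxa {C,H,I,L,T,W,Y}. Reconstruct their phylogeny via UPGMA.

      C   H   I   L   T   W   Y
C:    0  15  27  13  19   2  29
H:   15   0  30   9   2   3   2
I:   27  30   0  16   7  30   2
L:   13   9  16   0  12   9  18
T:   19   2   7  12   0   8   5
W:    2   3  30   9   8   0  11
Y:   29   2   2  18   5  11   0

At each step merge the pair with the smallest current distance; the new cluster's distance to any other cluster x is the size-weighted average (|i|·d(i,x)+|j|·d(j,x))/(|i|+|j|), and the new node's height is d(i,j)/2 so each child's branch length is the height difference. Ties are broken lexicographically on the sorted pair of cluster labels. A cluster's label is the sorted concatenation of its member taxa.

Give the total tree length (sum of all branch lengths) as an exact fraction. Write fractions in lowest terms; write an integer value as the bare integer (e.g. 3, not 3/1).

94/3

step 1: merge (C,W) at d=2; branch lengths C→1, W→1; new cluster CW
  updated: d(CW,H)=9, d(CW,I)=57/2, d(CW,L)=11, d(CW,T)=27/2, d(CW,Y)=20
step 2: merge (H,T) at d=2; branch lengths H→1, T→1; new cluster HT
  updated: d(CW,HT)=45/4, d(HT,I)=37/2, d(HT,L)=21/2, d(HT,Y)=7/2
step 3: merge (I,Y) at d=2; branch lengths I→1, Y→1; new cluster IY
  updated: d(CW,IY)=97/4, d(HT,IY)=11, d(IY,L)=17
step 4: merge (HT,L) at d=21/2; branch lengths HT→17/4, L→21/4; new cluster HLT
  updated: d(CW,HLT)=67/6, d(HLT,IY)=13
step 5: merge (CW,HLT) at d=67/6; branch lengths CW→55/12, HLT→1/3; new cluster CHLTW
  updated: d(CHLTW,IY)=35/2
step 6: merge (CHLTW,IY) at d=35/2; branch lengths CHLTW→19/6, IY→31/4; new cluster CHILTWY
final tree: (((C:1,W:1):55/12,((H:1,T:1):17/4,L:21/4):1/3):19/6,(I:1,Y:1):31/4)
total length: 94/3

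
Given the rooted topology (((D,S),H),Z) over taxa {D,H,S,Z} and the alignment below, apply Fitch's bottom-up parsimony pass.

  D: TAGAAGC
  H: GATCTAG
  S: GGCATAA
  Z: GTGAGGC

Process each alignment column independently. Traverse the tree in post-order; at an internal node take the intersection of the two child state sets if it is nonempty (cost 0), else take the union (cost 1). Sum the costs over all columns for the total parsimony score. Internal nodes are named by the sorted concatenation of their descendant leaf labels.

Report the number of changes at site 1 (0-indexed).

2

[col 0] DS: children D:{T}, S:{G} ∪→ {G,T}; cost 1
[col 0] DHS: children DS:{G,T}, H:{G} ∩→ {G}; cost 0
[col 0] DHSZ: children DHS:{G}, Z:{G} ∩→ {G}; cost 0
[col 1] DS: children D:{A}, S:{G} ∪→ {A,G}; cost 1
[col 1] DHS: children DS:{A,G}, H:{A} ∩→ {A}; cost 0
[col 1] DHSZ: children DHS:{A}, Z:{T} ∪→ {A,T}; cost 1
[col 2] DS: children D:{G}, S:{C} ∪→ {C,G}; cost 1
[col 2] DHS: children DS:{C,G}, H:{T} ∪→ {C,G,T}; cost 1
[col 2] DHSZ: children DHS:{C,G,T}, Z:{G} ∩→ {G}; cost 0
[col 3] DS: children D:{A}, S:{A} ∩→ {A}; cost 0
[col 3] DHS: children DS:{A}, H:{C} ∪→ {A,C}; cost 1
[col 3] DHSZ: children DHS:{A,C}, Z:{A} ∩→ {A}; cost 0
[col 4] DS: children D:{A}, S:{T} ∪→ {A,T}; cost 1
[col 4] DHS: children DS:{A,T}, H:{T} ∩→ {T}; cost 0
[col 4] DHSZ: children DHS:{T}, Z:{G} ∪→ {G,T}; cost 1
[col 5] DS: children D:{G}, S:{A} ∪→ {A,G}; cost 1
[col 5] DHS: children DS:{A,G}, H:{A} ∩→ {A}; cost 0
[col 5] DHSZ: children DHS:{A}, Z:{G} ∪→ {A,G}; cost 1
[col 6] DS: children D:{C}, S:{A} ∪→ {A,C}; cost 1
[col 6] DHS: children DS:{A,C}, H:{G} ∪→ {A,C,G}; cost 1
[col 6] DHSZ: children DHS:{A,C,G}, Z:{C} ∩→ {C}; cost 0
per-site changes: [1, 2, 2, 1, 2, 2, 2]; total = 12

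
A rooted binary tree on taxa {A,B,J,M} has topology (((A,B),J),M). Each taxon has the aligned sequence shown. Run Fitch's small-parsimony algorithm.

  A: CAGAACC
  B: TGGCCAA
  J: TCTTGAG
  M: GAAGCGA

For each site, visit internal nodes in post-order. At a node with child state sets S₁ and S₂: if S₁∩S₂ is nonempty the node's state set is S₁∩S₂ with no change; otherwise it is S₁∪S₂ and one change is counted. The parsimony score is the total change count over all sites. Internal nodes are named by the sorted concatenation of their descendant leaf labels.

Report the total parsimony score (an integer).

site 0, node AB: A={C} ∪ B={T} → {C,T} (+1)
site 0, node ABJ: AB={C,T} ∩ J={T} → {T} (+0)
site 0, node ABJM: ABJ={T} ∪ M={G} → {G,T} (+1)
site 1, node AB: A={A} ∪ B={G} → {A,G} (+1)
site 1, node ABJ: AB={A,G} ∪ J={C} → {A,C,G} (+1)
site 1, node ABJM: ABJ={A,C,G} ∩ M={A} → {A} (+0)
site 2, node AB: A={G} ∩ B={G} → {G} (+0)
site 2, node ABJ: AB={G} ∪ J={T} → {G,T} (+1)
site 2, node ABJM: ABJ={G,T} ∪ M={A} → {A,G,T} (+1)
site 3, node AB: A={A} ∪ B={C} → {A,C} (+1)
site 3, node ABJ: AB={A,C} ∪ J={T} → {A,C,T} (+1)
site 3, node ABJM: ABJ={A,C,T} ∪ M={G} → {A,C,G,T} (+1)
site 4, node AB: A={A} ∪ B={C} → {A,C} (+1)
site 4, node ABJ: AB={A,C} ∪ J={G} → {A,C,G} (+1)
site 4, node ABJM: ABJ={A,C,G} ∩ M={C} → {C} (+0)
site 5, node AB: A={C} ∪ B={A} → {A,C} (+1)
site 5, node ABJ: AB={A,C} ∩ J={A} → {A} (+0)
site 5, node ABJM: ABJ={A} ∪ M={G} → {A,G} (+1)
site 6, node AB: A={C} ∪ B={A} → {A,C} (+1)
site 6, node ABJ: AB={A,C} ∪ J={G} → {A,C,G} (+1)
site 6, node ABJM: ABJ={A,C,G} ∩ M={A} → {A} (+0)
per-site changes: [2, 2, 2, 3, 2, 2, 2]; total = 15

15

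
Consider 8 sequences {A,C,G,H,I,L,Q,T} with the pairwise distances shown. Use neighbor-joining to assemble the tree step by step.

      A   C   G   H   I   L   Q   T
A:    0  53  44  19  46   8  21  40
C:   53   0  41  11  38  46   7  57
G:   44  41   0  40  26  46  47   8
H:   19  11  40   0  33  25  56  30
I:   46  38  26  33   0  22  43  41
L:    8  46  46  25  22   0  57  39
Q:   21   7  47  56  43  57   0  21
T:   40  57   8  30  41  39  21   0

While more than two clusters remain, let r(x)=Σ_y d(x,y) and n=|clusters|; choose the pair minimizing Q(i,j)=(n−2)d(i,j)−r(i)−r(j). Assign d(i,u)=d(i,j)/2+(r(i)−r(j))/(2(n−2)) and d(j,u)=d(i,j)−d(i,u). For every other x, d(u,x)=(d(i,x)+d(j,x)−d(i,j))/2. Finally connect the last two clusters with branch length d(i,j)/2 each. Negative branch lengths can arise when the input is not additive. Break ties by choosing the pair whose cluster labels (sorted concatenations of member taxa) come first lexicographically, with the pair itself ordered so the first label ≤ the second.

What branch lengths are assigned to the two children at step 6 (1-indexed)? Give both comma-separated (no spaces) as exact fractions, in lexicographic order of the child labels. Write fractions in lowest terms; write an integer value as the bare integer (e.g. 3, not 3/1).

step 1: merge (C,Q) at d=7, Q=-463; branch lengths C→43/12, Q→41/12; new cluster CQ
  updated: d(A,CQ)=67/2, d(CQ,G)=81/2, d(CQ,H)=30, d(CQ,I)=37, d(CQ,L)=48, d(CQ,T)=71/2
step 2: merge (G,T) at d=8, Q=-358; branch lengths G→51/10, T→29/10; new cluster GT
  updated: d(A,GT)=38, d(CQ,GT)=34, d(GT,H)=31, d(GT,I)=59/2, d(GT,L)=77/2
step 3: merge (A,L) at d=8, Q=-254; branch lengths A→35/8, L→29/8; new cluster AL
  updated: d(AL,CQ)=147/4, d(AL,GT)=137/4, d(AL,H)=18, d(AL,I)=30
step 4: merge (AL,H) at d=18, Q=-177; branch lengths AL→61/6, H→47/6; new cluster AHL
  updated: d(AHL,CQ)=195/8, d(AHL,GT)=189/8, d(AHL,I)=45/2
step 5: merge (AHL,CQ) at d=195/8, Q=-937/8; branch lengths AHL→191/32, CQ→589/32; new cluster ACHLQ
  updated: d(ACHLQ,GT)=133/8, d(ACHLQ,I)=281/16
step 6: merge (ACHLQ,GT) at d=133/8, Q=-1019/16; branch lengths ACHLQ→75/32, GT→457/32; new cluster ACGHLQT
  updated: d(ACGHLQT,I)=487/32
step 7: merge (ACGHLQT,I) at d=487/32; branch lengths ACGHLQT→487/64, I→487/64; new cluster ACGHILQT
final tree: (((((A:35/8,L:29/8):61/6,H:47/6):191/32,(C:43/12,Q:41/12):589/32):75/32,(G:51/10,T:29/10):457/32):487/64,I:487/64)
total length: 3111/32

75/32,457/32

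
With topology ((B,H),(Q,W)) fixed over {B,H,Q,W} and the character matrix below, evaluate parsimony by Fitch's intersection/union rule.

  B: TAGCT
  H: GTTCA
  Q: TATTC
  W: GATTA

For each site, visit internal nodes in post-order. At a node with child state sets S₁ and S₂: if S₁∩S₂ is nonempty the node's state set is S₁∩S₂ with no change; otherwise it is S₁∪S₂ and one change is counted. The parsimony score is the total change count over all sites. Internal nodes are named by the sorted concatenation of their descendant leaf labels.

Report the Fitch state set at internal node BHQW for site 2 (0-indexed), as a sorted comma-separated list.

site 0, node BH: B={T} ∪ H={G} → {G,T} (+1)
site 0, node QW: Q={T} ∪ W={G} → {G,T} (+1)
site 0, node BHQW: BH={G,T} ∩ QW={G,T} → {G,T} (+0)
site 1, node BH: B={A} ∪ H={T} → {A,T} (+1)
site 1, node QW: Q={A} ∩ W={A} → {A} (+0)
site 1, node BHQW: BH={A,T} ∩ QW={A} → {A} (+0)
site 2, node BH: B={G} ∪ H={T} → {G,T} (+1)
site 2, node QW: Q={T} ∩ W={T} → {T} (+0)
site 2, node BHQW: BH={G,T} ∩ QW={T} → {T} (+0)
site 3, node BH: B={C} ∩ H={C} → {C} (+0)
site 3, node QW: Q={T} ∩ W={T} → {T} (+0)
site 3, node BHQW: BH={C} ∪ QW={T} → {C,T} (+1)
site 4, node BH: B={T} ∪ H={A} → {A,T} (+1)
site 4, node QW: Q={C} ∪ W={A} → {A,C} (+1)
site 4, node BHQW: BH={A,T} ∩ QW={A,C} → {A} (+0)
per-site changes: [2, 1, 1, 1, 2]; total = 7

T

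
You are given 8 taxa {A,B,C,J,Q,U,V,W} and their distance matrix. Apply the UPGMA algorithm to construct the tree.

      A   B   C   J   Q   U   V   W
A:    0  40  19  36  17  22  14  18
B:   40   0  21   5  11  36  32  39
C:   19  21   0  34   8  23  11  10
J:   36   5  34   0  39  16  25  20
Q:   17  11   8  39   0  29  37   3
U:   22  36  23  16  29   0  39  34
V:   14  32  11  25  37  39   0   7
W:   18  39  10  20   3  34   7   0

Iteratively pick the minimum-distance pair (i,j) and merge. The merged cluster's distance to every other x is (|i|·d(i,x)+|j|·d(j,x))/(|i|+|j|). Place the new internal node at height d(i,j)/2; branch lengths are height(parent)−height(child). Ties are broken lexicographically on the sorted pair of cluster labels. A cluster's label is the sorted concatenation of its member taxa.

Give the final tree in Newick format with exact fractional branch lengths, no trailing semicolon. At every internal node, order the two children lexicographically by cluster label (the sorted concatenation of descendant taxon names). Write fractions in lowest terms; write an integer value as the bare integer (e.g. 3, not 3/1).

step 1: merge (Q,W) at d=3; branch lengths Q→3/2, W→3/2; new cluster QW
  updated: d(A,QW)=35/2, d(B,QW)=25, d(C,QW)=9, d(J,QW)=59/2, d(QW,U)=63/2, d(QW,V)=22
step 2: merge (B,J) at d=5; branch lengths B→5/2, J→5/2; new cluster BJ
  updated: d(A,BJ)=38, d(BJ,C)=55/2, d(BJ,QW)=109/4, d(BJ,U)=26, d(BJ,V)=57/2
step 3: merge (C,QW) at d=9; branch lengths C→9/2, QW→3; new cluster CQW
  updated: d(A,CQW)=18, d(BJ,CQW)=82/3, d(CQW,U)=86/3, d(CQW,V)=55/3
step 4: merge (A,V) at d=14; branch lengths A→7, V→7; new cluster AV
  updated: d(AV,BJ)=133/4, d(AV,CQW)=109/6, d(AV,U)=61/2
step 5: merge (AV,CQW) at d=109/6; branch lengths AV→25/12, CQW→55/12; new cluster ACQVW
  updated: d(ACQVW,BJ)=297/10, d(ACQVW,U)=147/5
step 6: merge (BJ,U) at d=26; branch lengths BJ→21/2, U→13; new cluster BJU
  updated: d(ACQVW,BJU)=148/5
step 7: merge (ACQVW,BJU) at d=148/5; branch lengths ACQVW→343/60, BJU→9/5; new cluster ABCJQUVW
final tree: (((A:7,V:7):25/12,(C:9/2,(Q:3/2,W:3/2):3):55/12):343/60,((B:5/2,J:5/2):21/2,U:13):9/5)
total length: 4031/60

(((A:7,V:7):25/12,(C:9/2,(Q:3/2,W:3/2):3):55/12):343/60,((B:5/2,J:5/2):21/2,U:13):9/5)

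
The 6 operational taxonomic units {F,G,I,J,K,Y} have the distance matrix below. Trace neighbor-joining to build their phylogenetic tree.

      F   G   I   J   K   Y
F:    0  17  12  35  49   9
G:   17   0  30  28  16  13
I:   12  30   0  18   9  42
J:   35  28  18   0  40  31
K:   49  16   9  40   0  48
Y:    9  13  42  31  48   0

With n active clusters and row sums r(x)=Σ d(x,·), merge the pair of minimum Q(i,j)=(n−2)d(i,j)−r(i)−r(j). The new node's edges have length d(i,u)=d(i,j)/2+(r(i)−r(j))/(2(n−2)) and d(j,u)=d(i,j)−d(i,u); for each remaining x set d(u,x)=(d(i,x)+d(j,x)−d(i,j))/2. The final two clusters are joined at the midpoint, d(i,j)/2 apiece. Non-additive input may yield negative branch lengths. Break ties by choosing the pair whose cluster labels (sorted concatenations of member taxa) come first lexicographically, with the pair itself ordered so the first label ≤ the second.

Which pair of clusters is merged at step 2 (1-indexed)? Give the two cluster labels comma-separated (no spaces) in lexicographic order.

step 1: merge (I,K) at d=9, Q=-237; branch lengths I→-15/8, K→87/8; new cluster IK
  updated: d(F,IK)=26, d(G,IK)=37/2, d(IK,J)=49/2, d(IK,Y)=81/2
step 2: merge (IK,J) at d=49/2, Q=-309/2; branch lengths IK→43/4, J→55/4; new cluster IJK
  updated: d(F,IJK)=73/4, d(G,IJK)=11, d(IJK,Y)=47/2
step 3: merge (F,Y) at d=9, Q=-287/4; branch lengths F→67/16, Y→77/16; new cluster FY
  updated: d(FY,G)=21/2, d(FY,IJK)=131/8
step 4: merge (FY,G) at d=21/2, Q=-303/8; branch lengths FY→127/16, G→41/16; new cluster FGY
  updated: d(FGY,IJK)=135/16
step 5: merge (FGY,IJK) at d=135/16; branch lengths FGY→135/32, IJK→135/32; new cluster FGIJKY
final tree: (((F:67/16,Y:77/16):127/16,G:41/16):135/32,((I:-15/8,K:87/8):43/4,J:55/4):135/32)
total length: 983/16

IK,J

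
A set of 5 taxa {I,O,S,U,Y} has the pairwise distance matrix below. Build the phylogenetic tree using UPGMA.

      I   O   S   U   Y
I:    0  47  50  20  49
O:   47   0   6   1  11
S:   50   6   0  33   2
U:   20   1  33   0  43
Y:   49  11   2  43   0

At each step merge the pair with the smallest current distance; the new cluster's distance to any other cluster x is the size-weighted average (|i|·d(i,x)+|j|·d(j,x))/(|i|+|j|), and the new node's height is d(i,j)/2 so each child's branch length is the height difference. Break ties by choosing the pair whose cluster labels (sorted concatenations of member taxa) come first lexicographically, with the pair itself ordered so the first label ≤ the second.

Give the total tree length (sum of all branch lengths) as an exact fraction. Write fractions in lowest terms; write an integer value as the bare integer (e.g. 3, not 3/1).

437/8

iteration 1: select O,U (d=1); attach at lengths (1/2, 1/2); label the merged cluster OU
  updated: d(I,OU)=67/2, d(OU,S)=39/2, d(OU,Y)=27
iteration 2: select S,Y (d=2); attach at lengths (1, 1); label the merged cluster SY
  updated: d(I,SY)=99/2, d(OU,SY)=93/4
iteration 3: select OU,SY (d=93/4); attach at lengths (89/8, 85/8); label the merged cluster OSUY
  updated: d(I,OSUY)=83/2
iteration 4: select I,OSUY (d=83/2); attach at lengths (83/4, 73/8); label the merged cluster IOSUY
final tree: (I:83/4,((O:1/2,U:1/2):89/8,(S:1,Y:1):85/8):73/8)
total length: 437/8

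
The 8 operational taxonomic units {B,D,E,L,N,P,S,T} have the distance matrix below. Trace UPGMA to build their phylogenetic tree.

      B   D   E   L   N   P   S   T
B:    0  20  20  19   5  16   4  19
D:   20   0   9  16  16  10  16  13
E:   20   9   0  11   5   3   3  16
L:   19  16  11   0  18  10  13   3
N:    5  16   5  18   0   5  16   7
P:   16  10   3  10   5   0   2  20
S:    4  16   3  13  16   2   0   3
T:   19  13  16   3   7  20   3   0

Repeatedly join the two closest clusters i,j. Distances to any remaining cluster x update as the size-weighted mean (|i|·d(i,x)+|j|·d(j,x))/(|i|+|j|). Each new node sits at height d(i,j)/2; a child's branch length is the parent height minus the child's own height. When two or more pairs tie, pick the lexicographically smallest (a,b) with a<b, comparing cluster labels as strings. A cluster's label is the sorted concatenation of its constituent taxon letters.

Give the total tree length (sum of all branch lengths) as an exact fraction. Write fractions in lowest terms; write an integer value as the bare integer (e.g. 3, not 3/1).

1158/35

1. join P+S (d=2) ⇒ PS; edges |P|=1, |S|=1
  updated: d(B,PS)=10, d(D,PS)=13, d(E,PS)=3, d(L,PS)=23/2, d(N,PS)=21/2, d(PS,T)=23/2
2. join E+PS (d=3) ⇒ EPS; edges |E|=3/2, |PS|=1/2
  updated: d(B,EPS)=40/3, d(D,EPS)=35/3, d(EPS,L)=34/3, d(EPS,N)=26/3, d(EPS,T)=13
3. join L+T (d=3) ⇒ LT; edges |L|=3/2, |T|=3/2
  updated: d(B,LT)=19, d(D,LT)=29/2, d(EPS,LT)=73/6, d(LT,N)=25/2
4. join B+N (d=5) ⇒ BN; edges |B|=5/2, |N|=5/2
  updated: d(BN,D)=18, d(BN,EPS)=11, d(BN,LT)=63/4
5. join BN+EPS (d=11) ⇒ BENPS; edges |BN|=3, |EPS|=4
  updated: d(BENPS,D)=71/5, d(BENPS,LT)=68/5
6. join BENPS+LT (d=68/5) ⇒ BELNPST; edges |BENPS|=13/10, |LT|=53/10
  updated: d(BELNPST,D)=100/7
7. join BELNPST+D (d=100/7) ⇒ BDELNPST; edges |BELNPST|=12/35, |D|=50/7
final tree: ((((B:5/2,N:5/2):3,(E:3/2,(P:1,S:1):1/2):4):13/10,(L:3/2,T:3/2):53/10):12/35,D:50/7)
total length: 1158/35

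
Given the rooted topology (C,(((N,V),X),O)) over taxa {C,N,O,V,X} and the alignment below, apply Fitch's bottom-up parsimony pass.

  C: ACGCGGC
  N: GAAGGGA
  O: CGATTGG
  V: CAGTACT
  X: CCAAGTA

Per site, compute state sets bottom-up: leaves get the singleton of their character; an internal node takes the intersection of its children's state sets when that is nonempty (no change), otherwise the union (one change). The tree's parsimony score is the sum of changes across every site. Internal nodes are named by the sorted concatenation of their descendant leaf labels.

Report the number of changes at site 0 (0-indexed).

NV@0: {G} ∪ {C} = {C,G} (union, +1)
NVX@0: {C,G} ∩ {C} = {C} (intersection, +0)
NOVX@0: {C} ∩ {C} = {C} (intersection, +0)
CNOVX@0: {A} ∪ {C} = {A,C} (union, +1)
NV@1: {A} ∩ {A} = {A} (intersection, +0)
NVX@1: {A} ∪ {C} = {A,C} (union, +1)
NOVX@1: {A,C} ∪ {G} = {A,C,G} (union, +1)
CNOVX@1: {C} ∩ {A,C,G} = {C} (intersection, +0)
NV@2: {A} ∪ {G} = {A,G} (union, +1)
NVX@2: {A,G} ∩ {A} = {A} (intersection, +0)
NOVX@2: {A} ∩ {A} = {A} (intersection, +0)
CNOVX@2: {G} ∪ {A} = {A,G} (union, +1)
NV@3: {G} ∪ {T} = {G,T} (union, +1)
NVX@3: {G,T} ∪ {A} = {A,G,T} (union, +1)
NOVX@3: {A,G,T} ∩ {T} = {T} (intersection, +0)
CNOVX@3: {C} ∪ {T} = {C,T} (union, +1)
NV@4: {G} ∪ {A} = {A,G} (union, +1)
NVX@4: {A,G} ∩ {G} = {G} (intersection, +0)
NOVX@4: {G} ∪ {T} = {G,T} (union, +1)
CNOVX@4: {G} ∩ {G,T} = {G} (intersection, +0)
NV@5: {G} ∪ {C} = {C,G} (union, +1)
NVX@5: {C,G} ∪ {T} = {C,G,T} (union, +1)
NOVX@5: {C,G,T} ∩ {G} = {G} (intersection, +0)
CNOVX@5: {G} ∩ {G} = {G} (intersection, +0)
NV@6: {A} ∪ {T} = {A,T} (union, +1)
NVX@6: {A,T} ∩ {A} = {A} (intersection, +0)
NOVX@6: {A} ∪ {G} = {A,G} (union, +1)
CNOVX@6: {C} ∪ {A,G} = {A,C,G} (union, +1)
per-site changes: [2, 2, 2, 3, 2, 2, 3]; total = 16

2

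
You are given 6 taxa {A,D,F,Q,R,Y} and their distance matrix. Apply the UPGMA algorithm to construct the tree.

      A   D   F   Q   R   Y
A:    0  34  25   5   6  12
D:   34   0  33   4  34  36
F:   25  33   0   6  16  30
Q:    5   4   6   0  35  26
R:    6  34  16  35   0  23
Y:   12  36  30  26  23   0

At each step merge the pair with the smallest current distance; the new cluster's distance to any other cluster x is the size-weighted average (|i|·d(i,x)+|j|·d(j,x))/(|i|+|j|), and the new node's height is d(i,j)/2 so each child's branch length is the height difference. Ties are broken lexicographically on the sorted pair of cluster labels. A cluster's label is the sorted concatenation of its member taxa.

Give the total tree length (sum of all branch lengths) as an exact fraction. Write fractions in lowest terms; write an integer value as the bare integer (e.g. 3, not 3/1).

905/18

iteration 1: select D,Q (d=4); attach at lengths (2, 2); label the merged cluster DQ
  updated: d(A,DQ)=39/2, d(DQ,F)=39/2, d(DQ,R)=69/2, d(DQ,Y)=31
iteration 2: select A,R (d=6); attach at lengths (3, 3); label the merged cluster AR
  updated: d(AR,DQ)=27, d(AR,F)=41/2, d(AR,Y)=35/2
iteration 3: select AR,Y (d=35/2); attach at lengths (23/4, 35/4); label the merged cluster ARY
  updated: d(ARY,DQ)=85/3, d(ARY,F)=71/3
iteration 4: select DQ,F (d=39/2); attach at lengths (31/4, 39/4); label the merged cluster DFQ
  updated: d(ARY,DFQ)=241/9
iteration 5: select ARY,DFQ (d=241/9); attach at lengths (167/36, 131/36); label the merged cluster ADFQRY
final tree: (((A:3,R:3):23/4,Y:35/4):167/36,((D:2,Q:2):31/4,F:39/4):131/36)
total length: 905/18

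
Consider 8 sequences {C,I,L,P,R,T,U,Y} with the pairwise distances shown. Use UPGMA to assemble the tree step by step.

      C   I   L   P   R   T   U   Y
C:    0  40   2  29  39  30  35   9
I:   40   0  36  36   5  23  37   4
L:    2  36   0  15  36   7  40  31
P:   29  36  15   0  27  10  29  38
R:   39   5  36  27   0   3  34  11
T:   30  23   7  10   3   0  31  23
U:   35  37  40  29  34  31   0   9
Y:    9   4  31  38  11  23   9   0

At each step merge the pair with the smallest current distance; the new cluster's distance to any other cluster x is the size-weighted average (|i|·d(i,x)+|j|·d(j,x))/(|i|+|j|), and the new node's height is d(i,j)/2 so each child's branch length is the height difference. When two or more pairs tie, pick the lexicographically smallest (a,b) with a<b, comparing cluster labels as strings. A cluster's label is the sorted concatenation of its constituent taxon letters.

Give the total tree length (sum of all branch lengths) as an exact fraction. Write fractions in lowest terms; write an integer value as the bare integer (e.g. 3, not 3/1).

7999/120

1. join C+L (d=2) ⇒ CL; edges |C|=1, |L|=1
  updated: d(CL,I)=38, d(CL,P)=22, d(CL,R)=75/2, d(CL,T)=37/2, d(CL,U)=75/2, d(CL,Y)=20
2. join R+T (d=3) ⇒ RT; edges |R|=3/2, |T|=3/2
  updated: d(CL,RT)=28, d(I,RT)=14, d(P,RT)=37/2, d(RT,U)=65/2, d(RT,Y)=17
3. join I+Y (d=4) ⇒ IY; edges |I|=2, |Y|=2
  updated: d(CL,IY)=29, d(IY,P)=37, d(IY,RT)=31/2, d(IY,U)=23
4. join IY+RT (d=31/2) ⇒ IRTY; edges |IY|=23/4, |RT|=25/4
  updated: d(CL,IRTY)=57/2, d(IRTY,P)=111/4, d(IRTY,U)=111/4
5. join CL+P (d=22) ⇒ CLP; edges |CL|=10, |P|=11
  updated: d(CLP,IRTY)=113/4, d(CLP,U)=104/3
6. join IRTY+U (d=111/4) ⇒ IRTUY; edges |IRTY|=49/8, |U|=111/8
  updated: d(CLP,IRTUY)=443/15
7. join CLP+IRTUY (d=443/15) ⇒ CILPRTUY; edges |CLP|=113/30, |IRTUY|=107/120
final tree: (((C:1,L:1):10,P:11):113/30,(((I:2,Y:2):23/4,(R:3/2,T:3/2):25/4):49/8,U:111/8):107/120)
total length: 7999/120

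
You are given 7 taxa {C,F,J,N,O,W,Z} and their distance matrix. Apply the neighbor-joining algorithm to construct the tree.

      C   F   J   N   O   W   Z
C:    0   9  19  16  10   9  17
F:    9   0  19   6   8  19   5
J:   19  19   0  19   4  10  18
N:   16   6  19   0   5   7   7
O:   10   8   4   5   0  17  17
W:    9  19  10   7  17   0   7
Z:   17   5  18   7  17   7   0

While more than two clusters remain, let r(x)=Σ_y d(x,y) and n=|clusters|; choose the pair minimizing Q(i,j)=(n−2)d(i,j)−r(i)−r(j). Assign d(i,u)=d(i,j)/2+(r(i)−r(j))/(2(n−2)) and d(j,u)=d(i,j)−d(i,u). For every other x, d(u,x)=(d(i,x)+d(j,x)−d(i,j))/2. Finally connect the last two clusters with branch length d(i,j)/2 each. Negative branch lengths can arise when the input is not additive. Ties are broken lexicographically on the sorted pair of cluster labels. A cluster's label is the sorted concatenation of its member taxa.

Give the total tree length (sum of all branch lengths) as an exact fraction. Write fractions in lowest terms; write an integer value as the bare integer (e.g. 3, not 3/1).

129/4

step 1: merge (J,O) at d=4, Q=-130; branch lengths J→24/5, O→-4/5; new cluster JO
  updated: d(C,JO)=25/2, d(F,JO)=23/2, d(JO,N)=10, d(JO,W)=23/2, d(JO,Z)=31/2
step 2: merge (F,Z) at d=5, Q=-82; branch lengths F→19/8, Z→21/8; new cluster FZ
  updated: d(C,FZ)=21/2, d(FZ,JO)=11, d(FZ,N)=4, d(FZ,W)=21/2
step 3: merge (FZ,N) at d=4, Q=-61; branch lengths FZ→11/6, N→13/6; new cluster FNZ
  updated: d(C,FNZ)=45/4, d(FNZ,JO)=17/2, d(FNZ,W)=27/4
step 4: merge (C,W) at d=9, Q=-42; branch lengths C→47/8, W→25/8; new cluster CW
  updated: d(CW,FNZ)=9/2, d(CW,JO)=15/2
step 5: merge (CW,FNZ) at d=9/2, Q=-41/2; branch lengths CW→7/4, FNZ→11/4; new cluster CFNWZ
  updated: d(CFNWZ,JO)=23/4
step 6: merge (CFNWZ,JO) at d=23/4; branch lengths CFNWZ→23/8, JO→23/8; new cluster CFJNOWZ
final tree: (((C:47/8,W:25/8):7/4,((F:19/8,Z:21/8):11/6,N:13/6):11/4):23/8,(J:24/5,O:-4/5):23/8)
total length: 129/4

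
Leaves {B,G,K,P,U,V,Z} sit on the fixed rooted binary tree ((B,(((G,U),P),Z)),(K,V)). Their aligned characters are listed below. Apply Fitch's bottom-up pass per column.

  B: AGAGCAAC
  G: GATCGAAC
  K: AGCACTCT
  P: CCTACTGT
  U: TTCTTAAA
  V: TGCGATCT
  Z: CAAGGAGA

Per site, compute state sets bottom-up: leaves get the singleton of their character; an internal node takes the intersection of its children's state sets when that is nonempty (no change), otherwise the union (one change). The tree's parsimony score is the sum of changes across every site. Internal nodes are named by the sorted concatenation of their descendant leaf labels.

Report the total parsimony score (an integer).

GU@0: {G} ∪ {T} = {G,T} (union, +1)
GPU@0: {G,T} ∪ {C} = {C,G,T} (union, +1)
GPUZ@0: {C,G,T} ∩ {C} = {C} (intersection, +0)
BGPUZ@0: {A} ∪ {C} = {A,C} (union, +1)
KV@0: {A} ∪ {T} = {A,T} (union, +1)
BGKPUVZ@0: {A,C} ∩ {A,T} = {A} (intersection, +0)
GU@1: {A} ∪ {T} = {A,T} (union, +1)
GPU@1: {A,T} ∪ {C} = {A,C,T} (union, +1)
GPUZ@1: {A,C,T} ∩ {A} = {A} (intersection, +0)
BGPUZ@1: {G} ∪ {A} = {A,G} (union, +1)
KV@1: {G} ∩ {G} = {G} (intersection, +0)
BGKPUVZ@1: {A,G} ∩ {G} = {G} (intersection, +0)
GU@2: {T} ∪ {C} = {C,T} (union, +1)
GPU@2: {C,T} ∩ {T} = {T} (intersection, +0)
GPUZ@2: {T} ∪ {A} = {A,T} (union, +1)
BGPUZ@2: {A} ∩ {A,T} = {A} (intersection, +0)
KV@2: {C} ∩ {C} = {C} (intersection, +0)
BGKPUVZ@2: {A} ∪ {C} = {A,C} (union, +1)
GU@3: {C} ∪ {T} = {C,T} (union, +1)
GPU@3: {C,T} ∪ {A} = {A,C,T} (union, +1)
GPUZ@3: {A,C,T} ∪ {G} = {A,C,G,T} (union, +1)
BGPUZ@3: {G} ∩ {A,C,G,T} = {G} (intersection, +0)
KV@3: {A} ∪ {G} = {A,G} (union, +1)
BGKPUVZ@3: {G} ∩ {A,G} = {G} (intersection, +0)
GU@4: {G} ∪ {T} = {G,T} (union, +1)
GPU@4: {G,T} ∪ {C} = {C,G,T} (union, +1)
GPUZ@4: {C,G,T} ∩ {G} = {G} (intersection, +0)
BGPUZ@4: {C} ∪ {G} = {C,G} (union, +1)
KV@4: {C} ∪ {A} = {A,C} (union, +1)
BGKPUVZ@4: {C,G} ∩ {A,C} = {C} (intersection, +0)
GU@5: {A} ∩ {A} = {A} (intersection, +0)
GPU@5: {A} ∪ {T} = {A,T} (union, +1)
GPUZ@5: {A,T} ∩ {A} = {A} (intersection, +0)
BGPUZ@5: {A} ∩ {A} = {A} (intersection, +0)
KV@5: {T} ∩ {T} = {T} (intersection, +0)
BGKPUVZ@5: {A} ∪ {T} = {A,T} (union, +1)
GU@6: {A} ∩ {A} = {A} (intersection, +0)
GPU@6: {A} ∪ {G} = {A,G} (union, +1)
GPUZ@6: {A,G} ∩ {G} = {G} (intersection, +0)
BGPUZ@6: {A} ∪ {G} = {A,G} (union, +1)
KV@6: {C} ∩ {C} = {C} (intersection, +0)
BGKPUVZ@6: {A,G} ∪ {C} = {A,C,G} (union, +1)
GU@7: {C} ∪ {A} = {A,C} (union, +1)
GPU@7: {A,C} ∪ {T} = {A,C,T} (union, +1)
GPUZ@7: {A,C,T} ∩ {A} = {A} (intersection, +0)
BGPUZ@7: {C} ∪ {A} = {A,C} (union, +1)
KV@7: {T} ∩ {T} = {T} (intersection, +0)
BGKPUVZ@7: {A,C} ∪ {T} = {A,C,T} (union, +1)
per-site changes: [4, 3, 3, 4, 4, 2, 3, 4]; total = 27

27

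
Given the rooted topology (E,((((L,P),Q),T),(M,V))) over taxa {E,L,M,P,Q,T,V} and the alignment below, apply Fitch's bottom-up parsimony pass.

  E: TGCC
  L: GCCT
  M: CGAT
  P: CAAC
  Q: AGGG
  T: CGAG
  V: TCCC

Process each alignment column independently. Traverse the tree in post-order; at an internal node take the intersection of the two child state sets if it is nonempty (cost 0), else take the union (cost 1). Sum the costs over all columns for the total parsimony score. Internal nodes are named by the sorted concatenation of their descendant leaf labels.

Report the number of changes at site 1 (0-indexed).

3

[col 0] LP: children L:{G}, P:{C} ∪→ {C,G}; cost 1
[col 0] LPQ: children LP:{C,G}, Q:{A} ∪→ {A,C,G}; cost 1
[col 0] LPQT: children LPQ:{A,C,G}, T:{C} ∩→ {C}; cost 0
[col 0] MV: children M:{C}, V:{T} ∪→ {C,T}; cost 1
[col 0] LMPQTV: children LPQT:{C}, MV:{C,T} ∩→ {C}; cost 0
[col 0] ELMPQTV: children E:{T}, LMPQTV:{C} ∪→ {C,T}; cost 1
[col 1] LP: children L:{C}, P:{A} ∪→ {A,C}; cost 1
[col 1] LPQ: children LP:{A,C}, Q:{G} ∪→ {A,C,G}; cost 1
[col 1] LPQT: children LPQ:{A,C,G}, T:{G} ∩→ {G}; cost 0
[col 1] MV: children M:{G}, V:{C} ∪→ {C,G}; cost 1
[col 1] LMPQTV: children LPQT:{G}, MV:{C,G} ∩→ {G}; cost 0
[col 1] ELMPQTV: children E:{G}, LMPQTV:{G} ∩→ {G}; cost 0
[col 2] LP: children L:{C}, P:{A} ∪→ {A,C}; cost 1
[col 2] LPQ: children LP:{A,C}, Q:{G} ∪→ {A,C,G}; cost 1
[col 2] LPQT: children LPQ:{A,C,G}, T:{A} ∩→ {A}; cost 0
[col 2] MV: children M:{A}, V:{C} ∪→ {A,C}; cost 1
[col 2] LMPQTV: children LPQT:{A}, MV:{A,C} ∩→ {A}; cost 0
[col 2] ELMPQTV: children E:{C}, LMPQTV:{A} ∪→ {A,C}; cost 1
[col 3] LP: children L:{T}, P:{C} ∪→ {C,T}; cost 1
[col 3] LPQ: children LP:{C,T}, Q:{G} ∪→ {C,G,T}; cost 1
[col 3] LPQT: children LPQ:{C,G,T}, T:{G} ∩→ {G}; cost 0
[col 3] MV: children M:{T}, V:{C} ∪→ {C,T}; cost 1
[col 3] LMPQTV: children LPQT:{G}, MV:{C,T} ∪→ {C,G,T}; cost 1
[col 3] ELMPQTV: children E:{C}, LMPQTV:{C,G,T} ∩→ {C}; cost 0
per-site changes: [4, 3, 4, 4]; total = 15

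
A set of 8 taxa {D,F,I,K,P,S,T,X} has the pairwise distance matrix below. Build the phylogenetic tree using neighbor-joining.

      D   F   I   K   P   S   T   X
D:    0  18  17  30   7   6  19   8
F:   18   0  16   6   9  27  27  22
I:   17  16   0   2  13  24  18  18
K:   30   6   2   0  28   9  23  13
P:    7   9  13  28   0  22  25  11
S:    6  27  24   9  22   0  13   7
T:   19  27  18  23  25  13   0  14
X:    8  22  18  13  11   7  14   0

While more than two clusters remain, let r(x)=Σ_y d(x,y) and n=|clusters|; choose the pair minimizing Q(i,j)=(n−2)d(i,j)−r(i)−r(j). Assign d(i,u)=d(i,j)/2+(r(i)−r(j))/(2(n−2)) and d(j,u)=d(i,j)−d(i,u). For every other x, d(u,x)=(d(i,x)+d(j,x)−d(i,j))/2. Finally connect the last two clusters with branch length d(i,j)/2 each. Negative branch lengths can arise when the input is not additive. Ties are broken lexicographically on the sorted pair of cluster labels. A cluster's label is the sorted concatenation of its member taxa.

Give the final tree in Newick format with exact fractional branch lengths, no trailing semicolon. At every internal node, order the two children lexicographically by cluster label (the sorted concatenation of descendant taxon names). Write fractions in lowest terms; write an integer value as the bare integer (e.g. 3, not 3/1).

((((D:9/4,((F:123/20,(I:3/4,K:5/4):77/20):35/8,P:39/8):17/4):39/16,X:33/16):31/16,S:45/16):163/32,T:163/32)

step 1: merge (I,K) at d=2, Q=-207; branch lengths I→3/4, K→5/4; new cluster IK
  updated: d(D,IK)=45/2, d(F,IK)=10, d(IK,P)=39/2, d(IK,S)=31/2, d(IK,T)=39/2, d(IK,X)=29/2
step 2: merge (F,IK) at d=10, Q=-329/2; branch lengths F→123/20, IK→77/20; new cluster FIK
  updated: d(D,FIK)=61/4, d(FIK,P)=37/4, d(FIK,S)=65/4, d(FIK,T)=73/4, d(FIK,X)=53/4
step 3: merge (FIK,P) at d=37/4, Q=-219/2; branch lengths FIK→35/8, P→39/8; new cluster FIKP
  updated: d(D,FIKP)=13/2, d(FIKP,S)=29/2, d(FIKP,T)=17, d(FIKP,X)=15/2
step 4: merge (D,FIKP) at d=13/2, Q=-131/2; branch lengths D→9/4, FIKP→17/4; new cluster DFIKP
  updated: d(DFIKP,S)=7, d(DFIKP,T)=59/4, d(DFIKP,X)=9/2
step 5: merge (DFIKP,X) at d=9/2, Q=-171/4; branch lengths DFIKP→39/16, X→33/16; new cluster DFIKPX
  updated: d(DFIKPX,S)=19/4, d(DFIKPX,T)=97/8
step 6: merge (DFIKPX,S) at d=19/4, Q=-239/8; branch lengths DFIKPX→31/16, S→45/16; new cluster DFIKPSX
  updated: d(DFIKPSX,T)=163/16
step 7: merge (DFIKPSX,T) at d=163/16; branch lengths DFIKPSX→163/32, T→163/32; new cluster DFIKPSTX
final tree: ((((D:9/4,((F:123/20,(I:3/4,K:5/4):77/20):35/8,P:39/8):17/4):39/16,X:33/16):31/16,S:45/16):163/32,T:163/32)
total length: 755/16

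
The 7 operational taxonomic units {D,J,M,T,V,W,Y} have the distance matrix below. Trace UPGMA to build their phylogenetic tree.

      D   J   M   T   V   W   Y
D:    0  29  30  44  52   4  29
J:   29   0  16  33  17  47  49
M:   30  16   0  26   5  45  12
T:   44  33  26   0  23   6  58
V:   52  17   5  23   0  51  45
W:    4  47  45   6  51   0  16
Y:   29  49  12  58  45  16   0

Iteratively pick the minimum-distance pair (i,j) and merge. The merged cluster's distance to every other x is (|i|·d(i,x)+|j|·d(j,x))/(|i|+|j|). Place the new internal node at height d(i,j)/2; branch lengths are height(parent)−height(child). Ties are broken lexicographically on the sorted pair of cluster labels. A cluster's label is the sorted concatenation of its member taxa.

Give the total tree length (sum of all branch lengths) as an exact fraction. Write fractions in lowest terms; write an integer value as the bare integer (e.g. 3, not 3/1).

230/3

step 1: merge (D,W) at d=4; branch lengths D→2, W→2; new cluster DW
  updated: d(DW,J)=38, d(DW,M)=75/2, d(DW,T)=25, d(DW,V)=103/2, d(DW,Y)=45/2
step 2: merge (M,V) at d=5; branch lengths M→5/2, V→5/2; new cluster MV
  updated: d(DW,MV)=89/2, d(J,MV)=33/2, d(MV,T)=49/2, d(MV,Y)=57/2
step 3: merge (J,MV) at d=33/2; branch lengths J→33/4, MV→23/4; new cluster JMV
  updated: d(DW,JMV)=127/3, d(JMV,T)=82/3, d(JMV,Y)=106/3
step 4: merge (DW,Y) at d=45/2; branch lengths DW→37/4, Y→45/4; new cluster DWY
  updated: d(DWY,JMV)=40, d(DWY,T)=36
step 5: merge (JMV,T) at d=82/3; branch lengths JMV→65/12, T→41/3; new cluster JMTV
  updated: d(DWY,JMTV)=39
step 6: merge (DWY,JMTV) at d=39; branch lengths DWY→33/4, JMTV→35/6; new cluster DJMTVWY
final tree: (((D:2,W:2):37/4,Y:45/4):33/4,((J:33/4,(M:5/2,V:5/2):23/4):65/12,T:41/3):35/6)
total length: 230/3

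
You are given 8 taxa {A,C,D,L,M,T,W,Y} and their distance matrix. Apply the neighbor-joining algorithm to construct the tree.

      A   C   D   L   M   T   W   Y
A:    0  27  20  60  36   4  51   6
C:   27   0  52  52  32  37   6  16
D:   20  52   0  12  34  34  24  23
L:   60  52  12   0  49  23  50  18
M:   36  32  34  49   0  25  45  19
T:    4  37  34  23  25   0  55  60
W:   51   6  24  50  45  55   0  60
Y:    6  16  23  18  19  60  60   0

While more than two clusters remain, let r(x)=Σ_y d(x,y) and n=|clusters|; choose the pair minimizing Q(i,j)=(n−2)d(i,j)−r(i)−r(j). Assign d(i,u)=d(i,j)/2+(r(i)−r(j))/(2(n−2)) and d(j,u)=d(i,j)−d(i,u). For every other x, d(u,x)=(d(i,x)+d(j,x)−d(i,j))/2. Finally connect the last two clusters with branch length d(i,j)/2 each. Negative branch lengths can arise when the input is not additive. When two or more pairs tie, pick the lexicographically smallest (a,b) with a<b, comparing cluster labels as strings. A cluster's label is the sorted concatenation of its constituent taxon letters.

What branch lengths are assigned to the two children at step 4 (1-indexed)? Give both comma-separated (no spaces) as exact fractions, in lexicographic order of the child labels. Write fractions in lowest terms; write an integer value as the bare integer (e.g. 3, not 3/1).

1. join C+W (d=6, Q=-477) ⇒ CW; edges |C|=-11/4, |W|=35/4
  updated: d(A,CW)=36, d(CW,D)=35, d(CW,L)=48, d(CW,M)=71/2, d(CW,T)=43, d(CW,Y)=35
2. join A+T (d=4, Q=-331) ⇒ AT; edges |A|=-7/10, |T|=47/10
  updated: d(AT,CW)=75/2, d(AT,D)=25, d(AT,L)=79/2, d(AT,M)=57/2, d(AT,Y)=31
3. join D+L (d=12, Q=-495/2) ⇒ DL; edges |D|=21/16, |L|=171/16
  updated: d(AT,DL)=105/4, d(CW,DL)=71/2, d(DL,M)=71/2, d(DL,Y)=29/2
4. join DL+Y (d=29/2, Q=-671/4) ⇒ DLY; edges |DL|=223/24, |Y|=125/24
  updated: d(AT,DLY)=171/8, d(CW,DLY)=28, d(DLY,M)=20
5. join AT+M (d=57/2, Q=-915/8) ⇒ AMT; edges |AT|=483/32, |M|=429/32
  updated: d(AMT,CW)=89/4, d(AMT,DLY)=103/16
6. join AMT+CW (d=89/4, Q=-907/16) ⇒ ACMTW; edges |AMT|=11/32, |CW|=701/32
  updated: d(ACMTW,DLY)=195/32
7. join ACMTW+DLY (d=195/32) ⇒ ACDLMTWY; edges |ACMTW|=195/64, |DLY|=195/64
final tree: ((((A:-7/10,T:47/10):483/32,M:429/32):11/32,(C:-11/4,W:35/4):701/32):195/64,((D:21/16,L:171/16):223/24,Y:125/24):195/64)
total length: 2987/32

223/24,125/24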